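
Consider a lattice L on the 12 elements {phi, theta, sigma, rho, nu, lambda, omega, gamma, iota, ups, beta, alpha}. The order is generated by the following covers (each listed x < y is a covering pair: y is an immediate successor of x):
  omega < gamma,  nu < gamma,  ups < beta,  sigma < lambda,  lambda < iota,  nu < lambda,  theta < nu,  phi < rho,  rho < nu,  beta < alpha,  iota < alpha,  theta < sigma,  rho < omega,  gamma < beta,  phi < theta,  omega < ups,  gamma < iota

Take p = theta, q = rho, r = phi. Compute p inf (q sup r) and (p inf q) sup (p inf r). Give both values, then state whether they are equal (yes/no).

q sup r = rho, so p inf (q sup r) = theta inf rho = phi.
p inf q = phi and p inf r = phi, so (p inf q) sup (p inf r) = phi sup phi = phi.
Equal: yes.

phi; phi; yes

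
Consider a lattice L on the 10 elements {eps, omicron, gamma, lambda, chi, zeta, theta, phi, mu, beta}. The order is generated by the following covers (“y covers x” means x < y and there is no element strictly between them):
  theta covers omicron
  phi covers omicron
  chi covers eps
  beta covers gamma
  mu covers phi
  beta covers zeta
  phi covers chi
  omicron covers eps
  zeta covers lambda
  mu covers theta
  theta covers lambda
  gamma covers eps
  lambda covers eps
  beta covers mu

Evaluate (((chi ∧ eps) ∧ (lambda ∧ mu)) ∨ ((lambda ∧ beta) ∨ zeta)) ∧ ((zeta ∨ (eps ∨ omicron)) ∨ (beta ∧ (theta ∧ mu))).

zeta

chi ∧ eps = eps
lambda ∧ mu = lambda
eps ∧ lambda = eps
lambda ∧ beta = lambda
lambda ∨ zeta = zeta
eps ∨ zeta = zeta
eps ∨ omicron = omicron
zeta ∨ omicron = beta
theta ∧ mu = theta
beta ∧ theta = theta
beta ∨ theta = beta
zeta ∧ beta = zeta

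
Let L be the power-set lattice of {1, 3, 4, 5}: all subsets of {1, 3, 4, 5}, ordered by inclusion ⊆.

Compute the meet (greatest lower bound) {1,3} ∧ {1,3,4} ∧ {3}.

{3}

Under ⊆, meet is intersection: {1,3} ∩ {1,3,4} ∩ {3} = {3}.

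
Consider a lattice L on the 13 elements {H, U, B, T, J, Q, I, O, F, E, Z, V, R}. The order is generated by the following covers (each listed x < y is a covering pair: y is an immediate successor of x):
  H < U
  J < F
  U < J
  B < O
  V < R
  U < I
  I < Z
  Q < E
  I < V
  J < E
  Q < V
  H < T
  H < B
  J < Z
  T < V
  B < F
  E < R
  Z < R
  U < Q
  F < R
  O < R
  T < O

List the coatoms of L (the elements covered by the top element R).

The coatoms are exactly the elements covered by R: E, F, O, V, Z.

E, F, O, V, Z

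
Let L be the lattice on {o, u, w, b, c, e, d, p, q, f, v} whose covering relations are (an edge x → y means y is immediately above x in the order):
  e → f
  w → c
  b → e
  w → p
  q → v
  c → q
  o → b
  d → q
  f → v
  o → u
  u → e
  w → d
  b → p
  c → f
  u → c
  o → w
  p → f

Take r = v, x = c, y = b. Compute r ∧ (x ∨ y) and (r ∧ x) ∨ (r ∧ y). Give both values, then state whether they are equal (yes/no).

f; f; yes

x ∨ y = f, so r ∧ (x ∨ y) = v ∧ f = f.
r ∧ x = c and r ∧ y = b, so (r ∧ x) ∨ (r ∧ y) = c ∨ b = f.
Equal: yes.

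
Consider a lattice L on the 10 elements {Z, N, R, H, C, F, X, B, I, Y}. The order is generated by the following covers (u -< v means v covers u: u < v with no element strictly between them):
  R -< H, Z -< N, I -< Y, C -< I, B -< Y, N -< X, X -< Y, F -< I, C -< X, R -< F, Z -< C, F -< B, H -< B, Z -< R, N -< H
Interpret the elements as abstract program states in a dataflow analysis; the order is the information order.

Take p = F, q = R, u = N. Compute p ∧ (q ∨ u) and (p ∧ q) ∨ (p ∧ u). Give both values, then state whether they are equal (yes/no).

R; R; yes

q ∨ u = H, so p ∧ (q ∨ u) = F ∧ H = R.
p ∧ q = R and p ∧ u = Z, so (p ∧ q) ∨ (p ∧ u) = R ∨ Z = R.
Equal: yes.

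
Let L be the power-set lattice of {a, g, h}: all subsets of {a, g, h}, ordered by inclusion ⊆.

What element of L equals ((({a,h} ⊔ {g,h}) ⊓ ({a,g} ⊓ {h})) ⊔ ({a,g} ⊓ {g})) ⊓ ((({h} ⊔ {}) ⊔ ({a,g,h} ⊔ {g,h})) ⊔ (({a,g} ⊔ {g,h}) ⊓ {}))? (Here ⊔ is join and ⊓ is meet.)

{a,h} ∨ {g,h} = {a,g,h}
{a,g} ∧ {h} = {}
{a,g,h} ∧ {} = {}
{a,g} ∧ {g} = {g}
{} ∨ {g} = {g}
{h} ∨ {} = {h}
{a,g,h} ∨ {g,h} = {a,g,h}
{h} ∨ {a,g,h} = {a,g,h}
{a,g} ∨ {g,h} = {a,g,h}
{a,g,h} ∧ {} = {}
{a,g,h} ∨ {} = {a,g,h}
{g} ∧ {a,g,h} = {g}

{g}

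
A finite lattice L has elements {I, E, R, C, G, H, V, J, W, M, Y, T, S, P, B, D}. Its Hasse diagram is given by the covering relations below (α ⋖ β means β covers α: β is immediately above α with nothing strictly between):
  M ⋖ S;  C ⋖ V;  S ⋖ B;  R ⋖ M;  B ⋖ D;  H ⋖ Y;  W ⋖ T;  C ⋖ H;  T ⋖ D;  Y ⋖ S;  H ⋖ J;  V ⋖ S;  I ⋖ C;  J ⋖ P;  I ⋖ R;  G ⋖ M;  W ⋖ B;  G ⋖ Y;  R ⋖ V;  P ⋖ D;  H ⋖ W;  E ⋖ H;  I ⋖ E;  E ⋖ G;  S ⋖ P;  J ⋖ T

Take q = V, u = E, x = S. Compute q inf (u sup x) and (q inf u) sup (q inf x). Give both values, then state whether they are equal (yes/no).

V; V; yes

u sup x = S, so q inf (u sup x) = V inf S = V.
q inf u = I and q inf x = V, so (q inf u) sup (q inf x) = I sup V = V.
Equal: yes.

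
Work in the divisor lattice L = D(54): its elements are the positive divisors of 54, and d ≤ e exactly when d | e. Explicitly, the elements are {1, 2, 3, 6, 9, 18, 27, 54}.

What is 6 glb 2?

2

Common lower bounds of {6, 2}: 1, 2.
The greatest among these is 2.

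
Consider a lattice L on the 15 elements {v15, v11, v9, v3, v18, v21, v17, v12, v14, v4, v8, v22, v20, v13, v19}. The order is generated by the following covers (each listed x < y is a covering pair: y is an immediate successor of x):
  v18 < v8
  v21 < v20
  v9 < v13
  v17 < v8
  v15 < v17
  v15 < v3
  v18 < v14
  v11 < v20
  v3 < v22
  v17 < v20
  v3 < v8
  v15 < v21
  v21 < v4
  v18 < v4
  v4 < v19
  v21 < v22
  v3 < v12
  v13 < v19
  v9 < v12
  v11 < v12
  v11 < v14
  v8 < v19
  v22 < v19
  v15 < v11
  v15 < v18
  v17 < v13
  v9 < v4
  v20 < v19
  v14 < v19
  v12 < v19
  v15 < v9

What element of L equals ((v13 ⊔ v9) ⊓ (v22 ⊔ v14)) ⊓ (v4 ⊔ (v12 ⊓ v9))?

v13 ∨ v9 = v13
v22 ∨ v14 = v19
v13 ∧ v19 = v13
v12 ∧ v9 = v9
v4 ∨ v9 = v4
v13 ∧ v4 = v9

v9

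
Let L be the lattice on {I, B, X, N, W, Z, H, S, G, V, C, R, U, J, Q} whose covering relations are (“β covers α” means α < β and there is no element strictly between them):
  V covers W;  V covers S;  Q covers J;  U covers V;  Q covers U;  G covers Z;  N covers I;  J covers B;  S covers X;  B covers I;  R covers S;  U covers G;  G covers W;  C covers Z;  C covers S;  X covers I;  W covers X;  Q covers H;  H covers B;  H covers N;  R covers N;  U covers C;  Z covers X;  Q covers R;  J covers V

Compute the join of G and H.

Common upper bounds of {G, H}: Q.
The least among these is Q.

Q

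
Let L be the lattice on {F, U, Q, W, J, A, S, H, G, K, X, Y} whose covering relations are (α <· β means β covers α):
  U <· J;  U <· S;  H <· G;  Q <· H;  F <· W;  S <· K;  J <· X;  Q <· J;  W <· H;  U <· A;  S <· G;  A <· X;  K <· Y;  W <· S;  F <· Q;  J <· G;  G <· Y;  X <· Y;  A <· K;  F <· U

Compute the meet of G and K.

S

Common lower bounds of {G, K}: F, S, U, W.
The greatest among these is S.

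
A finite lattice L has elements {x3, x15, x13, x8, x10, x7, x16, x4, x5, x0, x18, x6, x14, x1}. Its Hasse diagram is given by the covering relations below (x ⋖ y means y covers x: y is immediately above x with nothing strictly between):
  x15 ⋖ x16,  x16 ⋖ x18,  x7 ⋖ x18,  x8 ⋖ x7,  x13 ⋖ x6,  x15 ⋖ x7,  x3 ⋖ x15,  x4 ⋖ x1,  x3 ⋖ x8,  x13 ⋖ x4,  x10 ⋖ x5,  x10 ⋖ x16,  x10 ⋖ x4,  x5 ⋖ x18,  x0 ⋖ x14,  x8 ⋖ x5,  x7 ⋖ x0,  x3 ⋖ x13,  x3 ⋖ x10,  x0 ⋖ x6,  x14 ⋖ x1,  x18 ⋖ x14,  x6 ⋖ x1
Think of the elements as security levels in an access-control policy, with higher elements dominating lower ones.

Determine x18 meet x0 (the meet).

Common lower bounds of {x18, x0}: x15, x3, x7, x8.
The greatest among these is x7.

x7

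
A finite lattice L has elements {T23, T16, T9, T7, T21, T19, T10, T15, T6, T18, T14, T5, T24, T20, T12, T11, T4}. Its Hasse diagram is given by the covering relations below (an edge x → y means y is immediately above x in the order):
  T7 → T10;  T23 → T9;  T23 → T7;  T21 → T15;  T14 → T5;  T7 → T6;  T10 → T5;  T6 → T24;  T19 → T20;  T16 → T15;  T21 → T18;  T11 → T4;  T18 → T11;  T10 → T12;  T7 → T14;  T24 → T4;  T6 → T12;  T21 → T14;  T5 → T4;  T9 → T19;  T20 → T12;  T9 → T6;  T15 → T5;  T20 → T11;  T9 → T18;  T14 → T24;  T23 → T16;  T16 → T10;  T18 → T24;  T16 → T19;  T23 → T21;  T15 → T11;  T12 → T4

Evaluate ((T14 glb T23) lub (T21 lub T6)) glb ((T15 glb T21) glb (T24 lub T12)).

T21

T14 ∧ T23 = T23
T21 ∨ T6 = T24
T23 ∨ T24 = T24
T15 ∧ T21 = T21
T24 ∨ T12 = T4
T21 ∧ T4 = T21
T24 ∧ T21 = T21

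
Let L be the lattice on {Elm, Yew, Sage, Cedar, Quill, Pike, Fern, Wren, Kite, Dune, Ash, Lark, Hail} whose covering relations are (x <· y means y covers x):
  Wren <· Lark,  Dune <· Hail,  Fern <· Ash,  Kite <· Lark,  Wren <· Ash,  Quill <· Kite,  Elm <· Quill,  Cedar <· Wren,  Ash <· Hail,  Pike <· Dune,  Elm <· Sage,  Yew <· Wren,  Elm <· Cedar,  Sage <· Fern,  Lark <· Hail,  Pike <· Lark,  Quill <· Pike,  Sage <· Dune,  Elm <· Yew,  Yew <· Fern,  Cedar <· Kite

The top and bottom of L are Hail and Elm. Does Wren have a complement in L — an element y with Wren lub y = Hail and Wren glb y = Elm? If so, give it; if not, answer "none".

Dune

Need y with Wren ∨ y = Hail and Wren ∧ y = Elm.
Checking each element gives: Dune.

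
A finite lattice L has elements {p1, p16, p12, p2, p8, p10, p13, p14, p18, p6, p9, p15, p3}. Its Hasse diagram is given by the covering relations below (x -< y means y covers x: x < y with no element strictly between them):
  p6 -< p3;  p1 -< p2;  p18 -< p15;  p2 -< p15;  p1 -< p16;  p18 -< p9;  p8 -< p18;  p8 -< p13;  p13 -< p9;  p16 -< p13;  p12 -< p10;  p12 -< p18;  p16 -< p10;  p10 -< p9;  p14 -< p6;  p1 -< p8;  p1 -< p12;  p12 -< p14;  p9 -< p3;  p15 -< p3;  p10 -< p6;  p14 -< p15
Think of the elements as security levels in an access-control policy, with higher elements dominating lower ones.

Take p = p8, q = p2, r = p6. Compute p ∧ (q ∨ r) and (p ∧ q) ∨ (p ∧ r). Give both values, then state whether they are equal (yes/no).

q ∨ r = p3, so p ∧ (q ∨ r) = p8 ∧ p3 = p8.
p ∧ q = p1 and p ∧ r = p1, so (p ∧ q) ∨ (p ∧ r) = p1 ∨ p1 = p1.
Equal: no.

p8; p1; no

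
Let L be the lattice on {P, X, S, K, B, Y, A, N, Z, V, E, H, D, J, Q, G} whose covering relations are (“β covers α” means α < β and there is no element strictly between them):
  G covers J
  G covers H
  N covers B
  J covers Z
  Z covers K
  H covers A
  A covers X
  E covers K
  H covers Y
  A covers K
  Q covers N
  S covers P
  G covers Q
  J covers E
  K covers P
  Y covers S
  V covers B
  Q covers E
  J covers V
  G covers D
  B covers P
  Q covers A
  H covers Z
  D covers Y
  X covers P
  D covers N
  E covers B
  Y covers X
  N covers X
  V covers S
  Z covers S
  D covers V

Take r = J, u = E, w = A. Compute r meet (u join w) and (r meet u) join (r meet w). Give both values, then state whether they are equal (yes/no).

u join w = Q, so r meet (u join w) = J meet Q = E.
r meet u = E and r meet w = K, so (r meet u) join (r meet w) = E join K = E.
Equal: yes.

E; E; yes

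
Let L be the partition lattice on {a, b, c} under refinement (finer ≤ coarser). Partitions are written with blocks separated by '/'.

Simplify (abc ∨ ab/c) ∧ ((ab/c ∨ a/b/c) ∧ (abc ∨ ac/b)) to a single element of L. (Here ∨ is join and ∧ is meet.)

abc ∨ ab/c = abc
ab/c ∨ a/b/c = ab/c
abc ∨ ac/b = abc
ab/c ∧ abc = ab/c
abc ∧ ab/c = ab/c

ab/c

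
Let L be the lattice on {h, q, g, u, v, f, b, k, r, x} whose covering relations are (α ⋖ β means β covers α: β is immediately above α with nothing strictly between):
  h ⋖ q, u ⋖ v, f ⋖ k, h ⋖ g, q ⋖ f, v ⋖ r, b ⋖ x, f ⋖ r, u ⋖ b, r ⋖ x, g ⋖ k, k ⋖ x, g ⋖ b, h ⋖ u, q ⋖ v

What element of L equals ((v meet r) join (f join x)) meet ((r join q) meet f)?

v ∧ r = v
f ∨ x = x
v ∨ x = x
r ∨ q = r
r ∧ f = f
x ∧ f = f

f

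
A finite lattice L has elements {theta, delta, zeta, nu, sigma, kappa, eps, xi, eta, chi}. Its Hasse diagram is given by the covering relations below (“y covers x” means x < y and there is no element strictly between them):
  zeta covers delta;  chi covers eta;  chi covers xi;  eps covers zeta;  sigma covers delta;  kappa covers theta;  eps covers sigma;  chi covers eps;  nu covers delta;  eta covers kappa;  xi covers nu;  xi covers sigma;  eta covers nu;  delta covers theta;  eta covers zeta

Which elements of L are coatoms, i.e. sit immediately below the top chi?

The coatoms are exactly the elements covered by chi: eps, eta, xi.

eps, eta, xi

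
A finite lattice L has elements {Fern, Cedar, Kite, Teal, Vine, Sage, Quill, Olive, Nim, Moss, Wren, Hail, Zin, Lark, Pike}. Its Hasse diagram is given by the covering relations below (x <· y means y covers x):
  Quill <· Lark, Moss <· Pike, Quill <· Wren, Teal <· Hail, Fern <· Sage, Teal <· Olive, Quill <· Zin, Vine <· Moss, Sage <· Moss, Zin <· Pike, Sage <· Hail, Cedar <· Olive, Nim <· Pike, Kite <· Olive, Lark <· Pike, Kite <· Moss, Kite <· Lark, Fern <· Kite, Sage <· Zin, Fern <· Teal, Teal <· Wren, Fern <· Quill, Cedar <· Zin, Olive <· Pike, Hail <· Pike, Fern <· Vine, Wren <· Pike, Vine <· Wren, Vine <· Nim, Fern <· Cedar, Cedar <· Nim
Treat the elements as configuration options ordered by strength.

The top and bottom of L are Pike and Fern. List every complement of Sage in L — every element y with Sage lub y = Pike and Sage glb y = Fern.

Lark, Nim, Olive, Wren

Need y with Sage ∨ y = Pike and Sage ∧ y = Fern.
Checking each element gives: Lark, Nim, Olive, Wren.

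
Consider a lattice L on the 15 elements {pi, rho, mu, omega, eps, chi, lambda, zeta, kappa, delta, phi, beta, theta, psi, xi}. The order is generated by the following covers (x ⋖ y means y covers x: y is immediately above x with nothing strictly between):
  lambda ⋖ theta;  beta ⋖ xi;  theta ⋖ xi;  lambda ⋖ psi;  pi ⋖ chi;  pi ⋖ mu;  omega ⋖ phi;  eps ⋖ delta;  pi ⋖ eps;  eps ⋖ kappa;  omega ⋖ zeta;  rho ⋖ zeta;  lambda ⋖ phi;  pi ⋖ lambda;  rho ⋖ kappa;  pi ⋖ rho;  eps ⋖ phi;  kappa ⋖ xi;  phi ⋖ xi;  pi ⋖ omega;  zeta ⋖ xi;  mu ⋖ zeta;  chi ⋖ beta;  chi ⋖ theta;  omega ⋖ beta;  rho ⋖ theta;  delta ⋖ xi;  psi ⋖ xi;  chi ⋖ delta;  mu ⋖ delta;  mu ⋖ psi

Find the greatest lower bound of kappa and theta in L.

Common lower bounds of {kappa, theta}: pi, rho.
The greatest among these is rho.

rho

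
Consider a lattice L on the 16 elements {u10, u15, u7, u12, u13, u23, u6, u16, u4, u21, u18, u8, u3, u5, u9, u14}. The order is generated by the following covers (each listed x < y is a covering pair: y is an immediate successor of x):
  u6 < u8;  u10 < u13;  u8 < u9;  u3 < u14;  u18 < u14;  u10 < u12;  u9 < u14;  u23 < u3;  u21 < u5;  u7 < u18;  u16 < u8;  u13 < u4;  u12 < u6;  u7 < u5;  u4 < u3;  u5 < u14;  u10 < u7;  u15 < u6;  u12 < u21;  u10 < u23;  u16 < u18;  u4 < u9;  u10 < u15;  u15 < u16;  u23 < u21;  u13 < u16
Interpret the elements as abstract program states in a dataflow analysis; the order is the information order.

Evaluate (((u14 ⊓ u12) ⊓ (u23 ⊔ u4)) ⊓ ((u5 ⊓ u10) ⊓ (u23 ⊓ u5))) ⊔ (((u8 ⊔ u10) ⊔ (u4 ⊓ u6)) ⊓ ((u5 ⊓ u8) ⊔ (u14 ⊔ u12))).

u8

u14 ∧ u12 = u12
u23 ∨ u4 = u3
u12 ∧ u3 = u10
u5 ∧ u10 = u10
u23 ∧ u5 = u23
u10 ∧ u23 = u10
u10 ∧ u10 = u10
u8 ∨ u10 = u8
u4 ∧ u6 = u10
u8 ∨ u10 = u8
u5 ∧ u8 = u12
u14 ∨ u12 = u14
u12 ∨ u14 = u14
u8 ∧ u14 = u8
u10 ∨ u8 = u8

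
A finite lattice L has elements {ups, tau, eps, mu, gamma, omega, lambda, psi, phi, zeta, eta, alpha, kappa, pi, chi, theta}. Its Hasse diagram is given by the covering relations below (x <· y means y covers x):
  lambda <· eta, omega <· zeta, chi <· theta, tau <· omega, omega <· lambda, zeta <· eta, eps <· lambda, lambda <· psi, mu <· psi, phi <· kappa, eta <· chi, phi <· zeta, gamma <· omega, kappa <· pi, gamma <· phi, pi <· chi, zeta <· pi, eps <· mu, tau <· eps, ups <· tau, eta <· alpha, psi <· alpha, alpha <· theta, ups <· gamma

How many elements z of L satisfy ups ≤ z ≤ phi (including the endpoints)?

The interval [ups, phi] = {gamma, phi, ups}, which has 3 elements.

3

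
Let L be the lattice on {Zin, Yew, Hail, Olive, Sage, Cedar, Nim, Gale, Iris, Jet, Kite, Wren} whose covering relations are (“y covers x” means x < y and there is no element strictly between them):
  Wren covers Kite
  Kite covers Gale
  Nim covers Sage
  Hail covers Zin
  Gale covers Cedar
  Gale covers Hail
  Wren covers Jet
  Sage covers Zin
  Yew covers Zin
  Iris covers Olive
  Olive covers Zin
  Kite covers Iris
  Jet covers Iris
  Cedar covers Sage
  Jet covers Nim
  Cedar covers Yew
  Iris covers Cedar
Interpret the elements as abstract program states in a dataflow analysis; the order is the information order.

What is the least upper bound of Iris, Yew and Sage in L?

Common upper bounds of {Iris, Yew, Sage}: Iris, Jet, Kite, Wren.
The least among these is Iris.

Iris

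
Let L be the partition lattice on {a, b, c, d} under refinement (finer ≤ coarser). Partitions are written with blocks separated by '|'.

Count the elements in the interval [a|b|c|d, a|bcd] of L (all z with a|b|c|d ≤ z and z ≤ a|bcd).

The interval [a|b|c|d, a|bcd] = {a|bcd, a|bc|d, a|bd|c, a|b|cd, a|b|c|d}, which has 5 elements.

5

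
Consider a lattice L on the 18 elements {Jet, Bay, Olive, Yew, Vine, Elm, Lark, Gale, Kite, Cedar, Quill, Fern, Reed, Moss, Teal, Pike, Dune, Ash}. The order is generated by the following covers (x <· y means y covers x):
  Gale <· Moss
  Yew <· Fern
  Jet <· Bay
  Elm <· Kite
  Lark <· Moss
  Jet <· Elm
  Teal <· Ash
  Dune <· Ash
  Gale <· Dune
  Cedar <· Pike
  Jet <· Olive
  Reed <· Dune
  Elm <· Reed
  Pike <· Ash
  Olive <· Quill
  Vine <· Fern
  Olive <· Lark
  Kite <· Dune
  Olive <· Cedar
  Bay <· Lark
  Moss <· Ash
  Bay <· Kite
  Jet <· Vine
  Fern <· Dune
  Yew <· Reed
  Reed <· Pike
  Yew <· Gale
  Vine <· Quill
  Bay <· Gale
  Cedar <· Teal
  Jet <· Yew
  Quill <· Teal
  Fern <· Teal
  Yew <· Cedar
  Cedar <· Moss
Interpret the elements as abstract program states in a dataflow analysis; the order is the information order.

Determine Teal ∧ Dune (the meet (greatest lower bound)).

Common lower bounds of {Teal, Dune}: Fern, Jet, Vine, Yew.
The greatest among these is Fern.

Fern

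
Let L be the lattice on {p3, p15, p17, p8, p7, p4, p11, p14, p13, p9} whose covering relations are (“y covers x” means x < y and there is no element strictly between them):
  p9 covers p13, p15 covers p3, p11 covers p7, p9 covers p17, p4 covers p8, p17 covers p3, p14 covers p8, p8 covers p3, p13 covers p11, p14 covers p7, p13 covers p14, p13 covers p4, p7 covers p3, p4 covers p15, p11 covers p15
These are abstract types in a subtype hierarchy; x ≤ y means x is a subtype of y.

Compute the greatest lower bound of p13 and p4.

Common lower bounds of {p13, p4}: p15, p3, p4, p8.
The greatest among these is p4.

p4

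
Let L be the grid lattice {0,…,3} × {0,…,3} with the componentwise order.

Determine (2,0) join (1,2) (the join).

Common upper bounds of {(2,0), (1,2)}: (2,2), (2,3), (3,2), (3,3).
The least among these is (2,2).

(2,2)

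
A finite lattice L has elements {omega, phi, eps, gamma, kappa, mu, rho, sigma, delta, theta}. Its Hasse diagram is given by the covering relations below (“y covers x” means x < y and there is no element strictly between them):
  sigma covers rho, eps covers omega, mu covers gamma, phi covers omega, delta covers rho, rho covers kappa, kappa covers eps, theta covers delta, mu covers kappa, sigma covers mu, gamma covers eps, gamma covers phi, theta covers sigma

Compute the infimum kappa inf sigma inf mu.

Common lower bounds of {kappa, sigma, mu}: eps, kappa, omega.
The greatest among these is kappa.

kappa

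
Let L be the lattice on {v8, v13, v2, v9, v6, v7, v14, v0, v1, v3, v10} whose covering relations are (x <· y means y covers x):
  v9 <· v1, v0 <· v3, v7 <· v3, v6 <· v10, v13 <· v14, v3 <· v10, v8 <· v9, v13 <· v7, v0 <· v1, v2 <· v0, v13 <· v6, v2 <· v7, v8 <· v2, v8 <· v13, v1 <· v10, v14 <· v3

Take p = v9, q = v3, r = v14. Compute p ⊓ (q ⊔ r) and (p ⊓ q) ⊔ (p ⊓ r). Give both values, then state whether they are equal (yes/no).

v8; v8; yes

q ⊔ r = v3, so p ⊓ (q ⊔ r) = v9 ⊓ v3 = v8.
p ⊓ q = v8 and p ⊓ r = v8, so (p ⊓ q) ⊔ (p ⊓ r) = v8 ⊔ v8 = v8.
Equal: yes.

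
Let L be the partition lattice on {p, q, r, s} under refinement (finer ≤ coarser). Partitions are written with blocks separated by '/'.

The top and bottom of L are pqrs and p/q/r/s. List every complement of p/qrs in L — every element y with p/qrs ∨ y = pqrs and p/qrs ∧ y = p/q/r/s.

Need y with p/qrs ∨ y = pqrs and p/qrs ∧ y = p/q/r/s.
Checking each element gives: pq/r/s, pr/q/s, ps/q/r.

pq/r/s, pr/q/s, ps/q/r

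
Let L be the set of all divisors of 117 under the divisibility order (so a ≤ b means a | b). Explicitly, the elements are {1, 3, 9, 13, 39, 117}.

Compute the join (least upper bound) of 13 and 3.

Common upper bounds of {13, 3}: 117, 39.
The least among these is 39.

39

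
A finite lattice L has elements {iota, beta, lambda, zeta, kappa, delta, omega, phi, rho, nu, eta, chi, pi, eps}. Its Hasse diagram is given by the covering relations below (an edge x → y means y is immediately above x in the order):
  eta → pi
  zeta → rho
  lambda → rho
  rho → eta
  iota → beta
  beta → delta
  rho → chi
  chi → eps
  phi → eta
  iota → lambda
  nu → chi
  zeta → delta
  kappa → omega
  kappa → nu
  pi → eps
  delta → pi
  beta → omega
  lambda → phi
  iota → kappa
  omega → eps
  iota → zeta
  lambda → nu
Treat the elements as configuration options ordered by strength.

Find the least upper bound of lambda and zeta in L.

rho

Common upper bounds of {lambda, zeta}: chi, eps, eta, pi, rho.
The least among these is rho.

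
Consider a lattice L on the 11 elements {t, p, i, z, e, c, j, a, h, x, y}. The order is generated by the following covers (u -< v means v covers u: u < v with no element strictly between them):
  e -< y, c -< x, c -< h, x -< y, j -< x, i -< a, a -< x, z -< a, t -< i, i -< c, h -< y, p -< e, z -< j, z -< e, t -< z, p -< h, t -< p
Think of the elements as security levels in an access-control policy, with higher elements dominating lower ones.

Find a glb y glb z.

Common lower bounds of {a, y, z}: t, z.
The greatest among these is z.

z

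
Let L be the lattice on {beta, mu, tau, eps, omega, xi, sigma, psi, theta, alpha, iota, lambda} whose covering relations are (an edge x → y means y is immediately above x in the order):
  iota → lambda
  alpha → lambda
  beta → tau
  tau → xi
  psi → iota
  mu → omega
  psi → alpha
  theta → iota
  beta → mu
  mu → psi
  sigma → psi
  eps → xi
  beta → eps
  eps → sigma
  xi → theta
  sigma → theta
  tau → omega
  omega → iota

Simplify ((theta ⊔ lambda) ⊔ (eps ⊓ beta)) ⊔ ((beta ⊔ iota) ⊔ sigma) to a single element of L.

lambda

theta ∨ lambda = lambda
eps ∧ beta = beta
lambda ∨ beta = lambda
beta ∨ iota = iota
iota ∨ sigma = iota
lambda ∨ iota = lambda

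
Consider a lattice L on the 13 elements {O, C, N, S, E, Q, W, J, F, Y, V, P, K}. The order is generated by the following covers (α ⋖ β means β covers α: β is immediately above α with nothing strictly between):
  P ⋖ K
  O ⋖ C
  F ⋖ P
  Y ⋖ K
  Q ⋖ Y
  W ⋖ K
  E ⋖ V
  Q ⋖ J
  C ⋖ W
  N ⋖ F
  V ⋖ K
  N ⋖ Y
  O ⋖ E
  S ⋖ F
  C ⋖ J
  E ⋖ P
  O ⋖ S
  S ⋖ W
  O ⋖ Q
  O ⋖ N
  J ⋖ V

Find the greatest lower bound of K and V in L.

Common lower bounds of {K, V}: C, E, J, O, Q, V.
The greatest among these is V.

V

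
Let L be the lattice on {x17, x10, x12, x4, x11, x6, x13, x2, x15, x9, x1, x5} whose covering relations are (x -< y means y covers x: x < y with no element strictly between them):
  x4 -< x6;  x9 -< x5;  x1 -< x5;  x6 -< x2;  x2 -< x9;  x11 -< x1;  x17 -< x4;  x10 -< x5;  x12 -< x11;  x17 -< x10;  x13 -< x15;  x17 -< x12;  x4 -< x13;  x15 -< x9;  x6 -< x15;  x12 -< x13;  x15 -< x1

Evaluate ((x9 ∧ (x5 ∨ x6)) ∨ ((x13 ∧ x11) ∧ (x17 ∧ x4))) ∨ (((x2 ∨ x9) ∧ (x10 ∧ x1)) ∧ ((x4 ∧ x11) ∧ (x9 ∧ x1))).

x9

x5 ∨ x6 = x5
x9 ∧ x5 = x9
x13 ∧ x11 = x12
x17 ∧ x4 = x17
x12 ∧ x17 = x17
x9 ∨ x17 = x9
x2 ∨ x9 = x9
x10 ∧ x1 = x17
x9 ∧ x17 = x17
x4 ∧ x11 = x17
x9 ∧ x1 = x15
x17 ∧ x15 = x17
x17 ∧ x17 = x17
x9 ∨ x17 = x9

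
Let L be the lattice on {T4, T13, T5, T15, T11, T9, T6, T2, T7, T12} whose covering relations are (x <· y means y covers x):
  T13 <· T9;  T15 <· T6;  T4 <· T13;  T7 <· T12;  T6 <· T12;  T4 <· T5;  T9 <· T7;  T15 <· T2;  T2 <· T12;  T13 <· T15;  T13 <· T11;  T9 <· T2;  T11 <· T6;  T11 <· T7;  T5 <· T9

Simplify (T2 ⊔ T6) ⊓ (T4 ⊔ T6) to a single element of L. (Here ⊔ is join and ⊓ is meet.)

T6

T2 ∨ T6 = T12
T4 ∨ T6 = T6
T12 ∧ T6 = T6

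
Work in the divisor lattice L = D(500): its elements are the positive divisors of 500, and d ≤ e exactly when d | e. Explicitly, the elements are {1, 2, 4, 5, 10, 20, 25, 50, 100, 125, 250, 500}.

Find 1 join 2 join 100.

In the divisibility order, the join is the least common multiple: lcm(1, 2, 100) = 100.

100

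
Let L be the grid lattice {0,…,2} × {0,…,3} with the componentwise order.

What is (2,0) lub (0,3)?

(2,3)

Common upper bounds of {(2,0), (0,3)}: (2,3).
The least among these is (2,3).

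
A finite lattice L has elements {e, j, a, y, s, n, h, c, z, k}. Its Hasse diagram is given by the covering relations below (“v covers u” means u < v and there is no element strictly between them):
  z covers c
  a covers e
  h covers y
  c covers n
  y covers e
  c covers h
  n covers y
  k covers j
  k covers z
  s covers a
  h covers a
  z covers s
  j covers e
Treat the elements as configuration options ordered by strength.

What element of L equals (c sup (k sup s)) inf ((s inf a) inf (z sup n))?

a

k ∨ s = k
c ∨ k = k
s ∧ a = a
z ∨ n = z
a ∧ z = a
k ∧ a = a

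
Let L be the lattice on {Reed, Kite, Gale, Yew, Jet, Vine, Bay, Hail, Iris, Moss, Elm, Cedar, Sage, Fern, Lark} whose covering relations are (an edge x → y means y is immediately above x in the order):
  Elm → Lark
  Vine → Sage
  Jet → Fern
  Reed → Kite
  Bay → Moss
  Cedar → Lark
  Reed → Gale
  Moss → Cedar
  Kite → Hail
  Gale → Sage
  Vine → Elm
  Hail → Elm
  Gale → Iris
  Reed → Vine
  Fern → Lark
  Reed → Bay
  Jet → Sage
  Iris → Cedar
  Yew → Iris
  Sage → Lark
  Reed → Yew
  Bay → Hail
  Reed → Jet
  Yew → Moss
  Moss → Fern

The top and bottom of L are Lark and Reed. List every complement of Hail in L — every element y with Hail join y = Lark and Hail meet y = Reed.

Need y with Hail ∨ y = Lark and Hail ∧ y = Reed.
Checking each element gives: Gale, Iris, Jet, Sage, Yew.

Gale, Iris, Jet, Sage, Yew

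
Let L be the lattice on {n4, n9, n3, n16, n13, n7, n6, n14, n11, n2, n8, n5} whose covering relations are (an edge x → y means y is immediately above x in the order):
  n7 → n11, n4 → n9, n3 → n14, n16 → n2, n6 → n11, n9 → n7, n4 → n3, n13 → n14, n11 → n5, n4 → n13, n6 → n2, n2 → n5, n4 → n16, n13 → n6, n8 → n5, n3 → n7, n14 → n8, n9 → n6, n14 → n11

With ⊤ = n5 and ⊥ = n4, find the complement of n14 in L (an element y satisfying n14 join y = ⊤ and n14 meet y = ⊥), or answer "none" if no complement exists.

Need y with n14 ∨ y = n5 and n14 ∧ y = n4.
Checking each element gives: n16.

n16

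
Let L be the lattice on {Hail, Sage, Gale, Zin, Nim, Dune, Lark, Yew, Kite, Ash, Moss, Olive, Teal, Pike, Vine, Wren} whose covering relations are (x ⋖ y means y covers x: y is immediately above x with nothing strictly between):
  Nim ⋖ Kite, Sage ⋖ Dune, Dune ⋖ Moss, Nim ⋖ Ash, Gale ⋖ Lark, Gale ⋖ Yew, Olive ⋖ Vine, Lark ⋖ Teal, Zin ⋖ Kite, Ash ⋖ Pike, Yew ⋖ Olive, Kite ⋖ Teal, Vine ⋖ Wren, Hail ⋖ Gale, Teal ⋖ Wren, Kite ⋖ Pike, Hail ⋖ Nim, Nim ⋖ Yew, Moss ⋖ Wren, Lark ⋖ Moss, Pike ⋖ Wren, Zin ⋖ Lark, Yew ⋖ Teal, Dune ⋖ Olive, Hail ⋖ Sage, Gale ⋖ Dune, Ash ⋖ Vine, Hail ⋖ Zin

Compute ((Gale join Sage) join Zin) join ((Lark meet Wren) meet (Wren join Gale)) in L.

Moss

Gale ∨ Sage = Dune
Dune ∨ Zin = Moss
Lark ∧ Wren = Lark
Wren ∨ Gale = Wren
Lark ∧ Wren = Lark
Moss ∨ Lark = Moss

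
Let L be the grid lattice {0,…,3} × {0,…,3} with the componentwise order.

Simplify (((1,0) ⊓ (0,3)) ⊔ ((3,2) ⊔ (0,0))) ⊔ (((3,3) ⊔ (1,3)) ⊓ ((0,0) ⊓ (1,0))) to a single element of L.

(3,2)

(1,0) ∧ (0,3) = (0,0)
(3,2) ∨ (0,0) = (3,2)
(0,0) ∨ (3,2) = (3,2)
(3,3) ∨ (1,3) = (3,3)
(0,0) ∧ (1,0) = (0,0)
(3,3) ∧ (0,0) = (0,0)
(3,2) ∨ (0,0) = (3,2)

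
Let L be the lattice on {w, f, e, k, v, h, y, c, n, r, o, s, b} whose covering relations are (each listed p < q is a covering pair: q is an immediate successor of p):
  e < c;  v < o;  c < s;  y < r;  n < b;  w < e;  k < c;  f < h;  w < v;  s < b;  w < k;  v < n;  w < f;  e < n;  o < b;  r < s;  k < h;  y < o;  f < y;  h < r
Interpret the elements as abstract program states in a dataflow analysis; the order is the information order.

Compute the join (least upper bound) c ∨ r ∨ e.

Common upper bounds of {c, r, e}: b, s.
The least among these is s.

s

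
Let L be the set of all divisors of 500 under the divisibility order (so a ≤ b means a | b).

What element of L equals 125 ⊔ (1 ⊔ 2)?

250

1 ∨ 2 = 2
125 ∨ 2 = 250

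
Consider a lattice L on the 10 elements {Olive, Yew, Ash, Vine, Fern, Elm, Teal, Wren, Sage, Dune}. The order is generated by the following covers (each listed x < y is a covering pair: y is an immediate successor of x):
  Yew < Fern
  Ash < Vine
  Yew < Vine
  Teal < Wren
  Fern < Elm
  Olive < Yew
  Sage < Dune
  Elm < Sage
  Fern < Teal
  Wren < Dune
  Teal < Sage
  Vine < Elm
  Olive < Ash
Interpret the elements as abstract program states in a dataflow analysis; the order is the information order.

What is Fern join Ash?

Common upper bounds of {Fern, Ash}: Dune, Elm, Sage.
The least among these is Elm.

Elm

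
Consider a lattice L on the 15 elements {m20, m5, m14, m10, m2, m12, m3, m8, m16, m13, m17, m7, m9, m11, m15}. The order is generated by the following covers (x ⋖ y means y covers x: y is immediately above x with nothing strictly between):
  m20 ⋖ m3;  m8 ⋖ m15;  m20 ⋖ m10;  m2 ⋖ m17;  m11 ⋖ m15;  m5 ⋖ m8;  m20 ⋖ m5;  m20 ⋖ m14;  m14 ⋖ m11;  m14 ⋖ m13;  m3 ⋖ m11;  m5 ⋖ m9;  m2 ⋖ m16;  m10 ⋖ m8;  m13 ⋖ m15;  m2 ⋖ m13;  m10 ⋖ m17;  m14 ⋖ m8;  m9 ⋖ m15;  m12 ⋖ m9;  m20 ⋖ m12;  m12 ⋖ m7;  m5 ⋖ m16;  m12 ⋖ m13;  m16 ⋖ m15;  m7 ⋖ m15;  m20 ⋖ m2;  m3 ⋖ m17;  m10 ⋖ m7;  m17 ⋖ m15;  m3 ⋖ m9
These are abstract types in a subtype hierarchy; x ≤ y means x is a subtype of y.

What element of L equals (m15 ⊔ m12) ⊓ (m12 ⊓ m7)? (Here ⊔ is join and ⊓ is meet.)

m15 ∨ m12 = m15
m12 ∧ m7 = m12
m15 ∧ m12 = m12

m12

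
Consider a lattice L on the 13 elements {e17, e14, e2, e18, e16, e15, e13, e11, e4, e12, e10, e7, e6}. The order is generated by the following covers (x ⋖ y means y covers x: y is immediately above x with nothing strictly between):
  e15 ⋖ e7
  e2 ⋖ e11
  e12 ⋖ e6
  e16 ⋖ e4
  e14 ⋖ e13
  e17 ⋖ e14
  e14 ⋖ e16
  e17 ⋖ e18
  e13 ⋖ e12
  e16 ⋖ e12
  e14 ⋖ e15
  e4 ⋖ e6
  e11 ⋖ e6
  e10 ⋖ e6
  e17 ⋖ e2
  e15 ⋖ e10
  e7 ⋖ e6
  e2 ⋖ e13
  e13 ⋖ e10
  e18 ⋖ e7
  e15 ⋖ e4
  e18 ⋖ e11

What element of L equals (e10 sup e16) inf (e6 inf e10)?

e10 ∨ e16 = e6
e6 ∧ e10 = e10
e6 ∧ e10 = e10

e10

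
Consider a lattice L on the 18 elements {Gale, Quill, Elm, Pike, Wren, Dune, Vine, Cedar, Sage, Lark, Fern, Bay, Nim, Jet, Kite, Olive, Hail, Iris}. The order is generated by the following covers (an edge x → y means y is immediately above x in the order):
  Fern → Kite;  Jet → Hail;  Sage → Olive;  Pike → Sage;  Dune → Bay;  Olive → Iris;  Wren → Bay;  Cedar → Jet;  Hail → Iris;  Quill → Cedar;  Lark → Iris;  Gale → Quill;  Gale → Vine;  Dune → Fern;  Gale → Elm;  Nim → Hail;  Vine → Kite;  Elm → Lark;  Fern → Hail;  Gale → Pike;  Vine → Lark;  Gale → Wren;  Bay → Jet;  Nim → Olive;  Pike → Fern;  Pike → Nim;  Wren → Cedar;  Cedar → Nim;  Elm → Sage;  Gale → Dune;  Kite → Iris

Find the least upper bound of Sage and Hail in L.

Iris

Common upper bounds of {Sage, Hail}: Iris.
The least among these is Iris.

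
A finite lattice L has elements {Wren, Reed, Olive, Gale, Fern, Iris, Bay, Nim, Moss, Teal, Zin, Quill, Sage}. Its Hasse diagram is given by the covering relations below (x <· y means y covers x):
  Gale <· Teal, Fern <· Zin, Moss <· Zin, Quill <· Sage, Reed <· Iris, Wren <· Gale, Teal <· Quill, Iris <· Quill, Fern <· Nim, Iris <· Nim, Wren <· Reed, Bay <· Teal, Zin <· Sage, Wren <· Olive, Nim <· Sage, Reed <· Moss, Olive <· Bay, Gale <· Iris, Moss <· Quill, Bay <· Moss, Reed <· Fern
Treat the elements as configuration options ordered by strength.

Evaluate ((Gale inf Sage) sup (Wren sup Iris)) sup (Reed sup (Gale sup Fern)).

Gale ∧ Sage = Gale
Wren ∨ Iris = Iris
Gale ∨ Iris = Iris
Gale ∨ Fern = Nim
Reed ∨ Nim = Nim
Iris ∨ Nim = Nim

Nim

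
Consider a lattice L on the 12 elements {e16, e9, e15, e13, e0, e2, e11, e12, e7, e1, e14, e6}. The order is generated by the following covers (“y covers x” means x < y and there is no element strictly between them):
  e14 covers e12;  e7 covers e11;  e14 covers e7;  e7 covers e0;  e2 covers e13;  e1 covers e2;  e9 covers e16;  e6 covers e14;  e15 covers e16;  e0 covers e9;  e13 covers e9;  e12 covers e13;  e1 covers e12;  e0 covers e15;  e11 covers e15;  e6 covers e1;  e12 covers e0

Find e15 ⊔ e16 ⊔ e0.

Common upper bounds of {e15, e16, e0}: e0, e1, e12, e14, e6, e7.
The least among these is e0.

e0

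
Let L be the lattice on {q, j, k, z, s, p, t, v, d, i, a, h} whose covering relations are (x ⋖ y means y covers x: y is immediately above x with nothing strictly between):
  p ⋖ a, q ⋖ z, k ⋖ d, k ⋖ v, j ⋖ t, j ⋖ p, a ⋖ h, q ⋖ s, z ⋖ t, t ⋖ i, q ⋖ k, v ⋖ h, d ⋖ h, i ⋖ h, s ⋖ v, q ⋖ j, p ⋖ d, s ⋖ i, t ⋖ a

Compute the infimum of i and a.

Common lower bounds of {i, a}: j, q, t, z.
The greatest among these is t.

t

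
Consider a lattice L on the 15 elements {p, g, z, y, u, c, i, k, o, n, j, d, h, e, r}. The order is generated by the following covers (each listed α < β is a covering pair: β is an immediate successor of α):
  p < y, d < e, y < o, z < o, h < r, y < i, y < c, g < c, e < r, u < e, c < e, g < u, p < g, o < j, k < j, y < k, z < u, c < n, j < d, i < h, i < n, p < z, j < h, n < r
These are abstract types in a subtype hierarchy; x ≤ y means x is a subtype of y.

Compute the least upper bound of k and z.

Common upper bounds of {k, z}: d, e, h, j, r.
The least among these is j.

j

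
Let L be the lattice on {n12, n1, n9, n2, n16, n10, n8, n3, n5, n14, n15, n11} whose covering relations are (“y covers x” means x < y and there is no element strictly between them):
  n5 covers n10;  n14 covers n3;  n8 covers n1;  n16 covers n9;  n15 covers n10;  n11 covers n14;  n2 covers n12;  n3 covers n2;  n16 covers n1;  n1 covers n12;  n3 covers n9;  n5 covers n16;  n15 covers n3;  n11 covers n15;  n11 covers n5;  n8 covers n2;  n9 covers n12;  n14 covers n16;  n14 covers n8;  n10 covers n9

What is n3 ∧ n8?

Common lower bounds of {n3, n8}: n12, n2.
The greatest among these is n2.

n2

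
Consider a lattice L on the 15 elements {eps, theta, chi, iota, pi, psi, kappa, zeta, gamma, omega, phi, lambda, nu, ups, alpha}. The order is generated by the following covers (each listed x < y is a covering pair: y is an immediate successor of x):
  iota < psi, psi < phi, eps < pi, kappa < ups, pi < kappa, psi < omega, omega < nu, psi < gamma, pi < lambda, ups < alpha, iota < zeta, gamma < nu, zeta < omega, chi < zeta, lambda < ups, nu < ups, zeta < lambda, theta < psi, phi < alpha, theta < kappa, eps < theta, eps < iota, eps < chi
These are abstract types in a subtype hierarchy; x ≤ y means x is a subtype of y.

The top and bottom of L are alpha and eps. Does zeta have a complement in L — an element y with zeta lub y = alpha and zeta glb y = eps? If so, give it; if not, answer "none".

none

For every candidate y, either zeta ∨ y ≠ alpha or zeta ∧ y ≠ eps; no complement exists.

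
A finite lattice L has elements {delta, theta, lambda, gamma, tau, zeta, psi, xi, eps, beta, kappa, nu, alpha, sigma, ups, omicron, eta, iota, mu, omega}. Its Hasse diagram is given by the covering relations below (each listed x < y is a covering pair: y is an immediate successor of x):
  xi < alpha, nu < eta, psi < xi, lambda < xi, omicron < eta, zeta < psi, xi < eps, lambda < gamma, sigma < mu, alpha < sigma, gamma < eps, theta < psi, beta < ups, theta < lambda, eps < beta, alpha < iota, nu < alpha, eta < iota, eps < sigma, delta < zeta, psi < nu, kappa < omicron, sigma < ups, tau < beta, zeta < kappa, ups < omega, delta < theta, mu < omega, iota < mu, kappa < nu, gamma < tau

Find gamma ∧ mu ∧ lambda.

lambda

Common lower bounds of {gamma, mu, lambda}: delta, lambda, theta.
The greatest among these is lambda.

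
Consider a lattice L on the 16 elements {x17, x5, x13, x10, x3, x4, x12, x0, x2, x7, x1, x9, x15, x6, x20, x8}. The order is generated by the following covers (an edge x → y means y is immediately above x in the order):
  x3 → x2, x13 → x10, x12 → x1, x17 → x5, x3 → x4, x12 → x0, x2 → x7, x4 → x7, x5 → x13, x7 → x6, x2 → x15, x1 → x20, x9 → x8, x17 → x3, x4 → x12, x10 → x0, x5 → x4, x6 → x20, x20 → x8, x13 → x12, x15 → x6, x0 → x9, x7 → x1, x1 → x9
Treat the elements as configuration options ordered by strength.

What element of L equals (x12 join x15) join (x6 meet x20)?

x20

x12 ∨ x15 = x20
x6 ∧ x20 = x6
x20 ∨ x6 = x20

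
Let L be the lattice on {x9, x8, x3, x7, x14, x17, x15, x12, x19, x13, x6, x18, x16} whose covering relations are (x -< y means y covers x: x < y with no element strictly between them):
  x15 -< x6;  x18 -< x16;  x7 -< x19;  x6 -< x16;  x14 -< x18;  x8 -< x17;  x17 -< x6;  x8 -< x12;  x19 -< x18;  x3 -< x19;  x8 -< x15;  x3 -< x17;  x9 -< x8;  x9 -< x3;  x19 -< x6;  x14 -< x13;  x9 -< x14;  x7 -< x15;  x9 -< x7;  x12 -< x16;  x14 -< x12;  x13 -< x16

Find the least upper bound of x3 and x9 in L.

Common upper bounds of {x3, x9}: x16, x17, x18, x19, x3, x6.
The least among these is x3.

x3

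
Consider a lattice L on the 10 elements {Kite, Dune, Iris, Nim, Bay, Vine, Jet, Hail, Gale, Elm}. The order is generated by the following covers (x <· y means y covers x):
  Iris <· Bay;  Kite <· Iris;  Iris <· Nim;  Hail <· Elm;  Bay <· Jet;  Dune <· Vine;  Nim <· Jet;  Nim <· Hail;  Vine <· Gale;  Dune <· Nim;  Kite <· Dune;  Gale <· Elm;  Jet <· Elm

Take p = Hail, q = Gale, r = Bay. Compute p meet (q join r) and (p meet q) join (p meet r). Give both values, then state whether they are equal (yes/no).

Hail; Nim; no

q join r = Elm, so p meet (q join r) = Hail meet Elm = Hail.
p meet q = Dune and p meet r = Iris, so (p meet q) join (p meet r) = Dune join Iris = Nim.
Equal: no.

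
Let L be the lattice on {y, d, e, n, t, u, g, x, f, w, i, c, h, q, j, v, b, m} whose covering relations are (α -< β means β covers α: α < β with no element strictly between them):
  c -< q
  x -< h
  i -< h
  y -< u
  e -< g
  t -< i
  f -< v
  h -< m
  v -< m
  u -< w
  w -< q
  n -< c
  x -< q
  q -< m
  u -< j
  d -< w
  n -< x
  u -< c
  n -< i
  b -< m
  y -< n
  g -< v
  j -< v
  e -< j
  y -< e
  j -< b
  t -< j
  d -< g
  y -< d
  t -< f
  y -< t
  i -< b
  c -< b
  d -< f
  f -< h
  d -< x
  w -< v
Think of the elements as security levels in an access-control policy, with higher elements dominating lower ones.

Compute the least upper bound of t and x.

h

Common upper bounds of {t, x}: h, m.
The least among these is h.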